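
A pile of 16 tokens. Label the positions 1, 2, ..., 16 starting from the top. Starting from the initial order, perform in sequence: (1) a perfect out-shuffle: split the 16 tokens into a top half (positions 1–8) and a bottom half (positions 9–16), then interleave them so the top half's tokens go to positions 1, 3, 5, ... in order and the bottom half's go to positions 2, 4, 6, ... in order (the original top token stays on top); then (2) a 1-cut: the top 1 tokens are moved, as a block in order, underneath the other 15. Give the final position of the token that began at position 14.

11

Track the token from position 14 forward through each operation:
  after op 1 (out-shuffle): 14 → 12
  after op 2 (cut 1): 12 → 11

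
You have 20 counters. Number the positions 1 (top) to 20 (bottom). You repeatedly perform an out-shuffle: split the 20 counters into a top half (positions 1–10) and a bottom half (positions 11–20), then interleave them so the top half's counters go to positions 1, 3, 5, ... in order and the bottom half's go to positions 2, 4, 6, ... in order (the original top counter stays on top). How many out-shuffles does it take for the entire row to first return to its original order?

18

The out-shuffle permutes the 20 positions with cycle lengths [1, 1, 18].
Every counter is home exactly when every cycle has completed a whole number of laps, i.e. after lcm(1, 18) = 18 out-shuffles.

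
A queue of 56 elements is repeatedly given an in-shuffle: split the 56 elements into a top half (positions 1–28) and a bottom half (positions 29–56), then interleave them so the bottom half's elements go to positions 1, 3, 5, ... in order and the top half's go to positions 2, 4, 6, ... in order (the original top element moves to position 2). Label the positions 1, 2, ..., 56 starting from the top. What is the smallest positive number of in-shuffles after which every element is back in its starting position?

The in-shuffle permutes the 56 positions with cycle lengths [2, 18, 18, 18].
Every element is home exactly when every cycle has completed a whole number of laps, i.e. after lcm(2, 18) = 18 in-shuffles.

18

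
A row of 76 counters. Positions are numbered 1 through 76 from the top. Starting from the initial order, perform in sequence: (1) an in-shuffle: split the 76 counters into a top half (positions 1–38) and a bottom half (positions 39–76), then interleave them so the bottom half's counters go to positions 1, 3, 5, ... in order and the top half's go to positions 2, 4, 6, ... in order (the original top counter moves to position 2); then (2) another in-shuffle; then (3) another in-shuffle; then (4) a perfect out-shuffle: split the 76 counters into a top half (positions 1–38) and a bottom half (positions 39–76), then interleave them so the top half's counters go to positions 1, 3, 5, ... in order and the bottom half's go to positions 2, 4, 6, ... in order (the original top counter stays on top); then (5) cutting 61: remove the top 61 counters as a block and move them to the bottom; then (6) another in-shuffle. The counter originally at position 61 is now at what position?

55

Track the counter from position 61 forward through each operation:
  after op 1 (in-shuffle): 61 → 45
  after op 2 (in-shuffle): 45 → 13
  after op 3 (in-shuffle): 13 → 26
  after op 4 (out-shuffle): 26 → 51
  after op 5 (cut 61): 51 → 66
  after op 6 (in-shuffle): 66 → 55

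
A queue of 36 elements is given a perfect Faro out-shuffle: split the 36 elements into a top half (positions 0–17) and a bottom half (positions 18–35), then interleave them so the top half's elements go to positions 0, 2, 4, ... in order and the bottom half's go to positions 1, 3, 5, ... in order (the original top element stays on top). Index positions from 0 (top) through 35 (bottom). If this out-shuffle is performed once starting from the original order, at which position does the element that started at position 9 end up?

18

Track the element's position through each out-shuffle:
9 → 18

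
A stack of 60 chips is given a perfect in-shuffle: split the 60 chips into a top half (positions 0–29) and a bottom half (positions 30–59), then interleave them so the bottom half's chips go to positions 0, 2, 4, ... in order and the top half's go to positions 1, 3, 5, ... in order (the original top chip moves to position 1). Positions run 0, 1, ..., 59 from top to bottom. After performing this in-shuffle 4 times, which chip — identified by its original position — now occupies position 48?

Work backwards from position 48, undoing one in-shuffle at a time:
48 ← 54 ← 57 ← 28 ← 44
So the chip now at position 48 started at position 44.

44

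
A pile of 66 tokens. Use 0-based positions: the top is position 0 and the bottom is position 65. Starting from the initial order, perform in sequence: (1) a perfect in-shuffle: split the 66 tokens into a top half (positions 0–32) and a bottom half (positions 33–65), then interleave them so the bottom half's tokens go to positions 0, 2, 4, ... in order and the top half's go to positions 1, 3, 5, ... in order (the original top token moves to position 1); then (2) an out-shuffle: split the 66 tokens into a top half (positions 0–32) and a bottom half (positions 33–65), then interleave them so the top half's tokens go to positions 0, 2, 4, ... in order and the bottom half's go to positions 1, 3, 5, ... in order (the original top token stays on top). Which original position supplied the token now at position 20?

38

Undo the operations in reverse order, starting from position 20:
  undo op 2 (out-shuffle, from top half): 20 ← 10
  undo op 1 (in-shuffle, from bottom half): 10 ← 38
So the token at position 20 came from original position 38.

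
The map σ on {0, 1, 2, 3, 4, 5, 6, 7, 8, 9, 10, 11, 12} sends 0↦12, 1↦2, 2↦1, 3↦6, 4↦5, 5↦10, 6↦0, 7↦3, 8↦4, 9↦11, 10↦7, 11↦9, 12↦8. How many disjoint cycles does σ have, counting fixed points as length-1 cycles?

Cycle decomposition: (0 12 8 4 5 10 7 3 6) (1 2) (9 11).
3 cycles.

3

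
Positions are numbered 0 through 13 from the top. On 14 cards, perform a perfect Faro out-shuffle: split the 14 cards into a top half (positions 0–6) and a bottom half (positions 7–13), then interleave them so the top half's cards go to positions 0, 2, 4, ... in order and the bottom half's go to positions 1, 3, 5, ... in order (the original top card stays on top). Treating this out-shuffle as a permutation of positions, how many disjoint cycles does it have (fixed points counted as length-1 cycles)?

Trace each unvisited position around until it returns:
(0) (1 2 4 8 3 6 ... len 12) (13)
3 cycles in total.

3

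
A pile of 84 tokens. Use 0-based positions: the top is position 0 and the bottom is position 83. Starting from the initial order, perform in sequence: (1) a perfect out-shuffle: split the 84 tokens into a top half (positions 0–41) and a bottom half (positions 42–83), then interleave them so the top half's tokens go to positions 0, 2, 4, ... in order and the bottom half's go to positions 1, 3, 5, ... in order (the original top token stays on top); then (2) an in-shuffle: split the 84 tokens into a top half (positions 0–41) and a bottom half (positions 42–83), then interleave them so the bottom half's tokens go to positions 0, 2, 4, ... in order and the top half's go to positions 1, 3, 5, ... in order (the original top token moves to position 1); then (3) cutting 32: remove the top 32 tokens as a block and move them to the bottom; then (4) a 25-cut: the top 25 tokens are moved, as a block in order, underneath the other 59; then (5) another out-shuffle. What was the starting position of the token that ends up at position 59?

Undo the operations in reverse order, starting from position 59:
  undo op 5 (out-shuffle, from bottom half): 59 ← 71
  undo op 4 (cut 25): 71 ← 12
  undo op 3 (cut 32): 12 ← 44
  undo op 2 (in-shuffle, from bottom half): 44 ← 64
  undo op 1 (out-shuffle, from top half): 64 ← 32
So the token at position 59 came from original position 32.

32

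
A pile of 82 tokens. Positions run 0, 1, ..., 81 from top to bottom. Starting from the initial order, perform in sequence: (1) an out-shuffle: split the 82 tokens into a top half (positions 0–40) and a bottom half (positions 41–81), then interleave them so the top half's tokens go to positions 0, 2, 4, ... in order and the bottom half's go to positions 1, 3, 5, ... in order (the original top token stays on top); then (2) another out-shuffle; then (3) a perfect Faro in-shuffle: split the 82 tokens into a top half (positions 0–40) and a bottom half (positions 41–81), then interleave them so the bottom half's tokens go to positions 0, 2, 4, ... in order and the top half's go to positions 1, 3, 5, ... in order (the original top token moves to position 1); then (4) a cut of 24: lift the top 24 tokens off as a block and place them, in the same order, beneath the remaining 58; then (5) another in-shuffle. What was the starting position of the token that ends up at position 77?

18

Undo the operations in reverse order, starting from position 77:
  undo op 5 (in-shuffle, from top half): 77 ← 38
  undo op 4 (cut 24): 38 ← 62
  undo op 3 (in-shuffle, from bottom half): 62 ← 72
  undo op 2 (out-shuffle, from top half): 72 ← 36
  undo op 1 (out-shuffle, from top half): 36 ← 18
So the token at position 77 came from original position 18.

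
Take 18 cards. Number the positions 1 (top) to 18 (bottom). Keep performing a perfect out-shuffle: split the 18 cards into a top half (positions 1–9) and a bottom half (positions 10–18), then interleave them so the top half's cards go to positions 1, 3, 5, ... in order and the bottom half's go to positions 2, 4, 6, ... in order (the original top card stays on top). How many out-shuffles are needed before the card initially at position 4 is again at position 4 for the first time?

8

Follow position 4 under repeated out-shuffles:
4 → 7 → 13 → 8 → 15 → 12 → 6 → 11 → 4
It first returns after 8 out-shuffles.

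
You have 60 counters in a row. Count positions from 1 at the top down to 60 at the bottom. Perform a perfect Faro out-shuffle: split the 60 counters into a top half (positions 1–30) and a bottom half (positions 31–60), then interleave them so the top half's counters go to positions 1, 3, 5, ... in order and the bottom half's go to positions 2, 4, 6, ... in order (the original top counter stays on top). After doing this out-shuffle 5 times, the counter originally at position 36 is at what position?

Track the counter's position through each out-shuffle:
36 → 12 → 23 → 45 → 30 → 59

59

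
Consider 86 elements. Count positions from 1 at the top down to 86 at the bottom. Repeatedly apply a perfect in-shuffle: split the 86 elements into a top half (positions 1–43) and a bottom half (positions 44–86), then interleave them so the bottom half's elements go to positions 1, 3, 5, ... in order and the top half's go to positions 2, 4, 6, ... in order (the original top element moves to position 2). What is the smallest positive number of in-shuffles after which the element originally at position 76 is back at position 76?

28

Follow position 76 under repeated in-shuffles:
76 → 65 → 43 → 86 → 85 → 83 → 79 → 71 → ... → 76 (length 28)
It first returns after 28 in-shuffles.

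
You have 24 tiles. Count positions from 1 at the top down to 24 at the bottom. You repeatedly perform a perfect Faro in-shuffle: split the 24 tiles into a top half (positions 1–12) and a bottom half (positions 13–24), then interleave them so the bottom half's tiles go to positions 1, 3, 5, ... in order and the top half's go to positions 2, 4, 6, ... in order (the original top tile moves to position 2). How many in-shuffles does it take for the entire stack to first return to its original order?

The in-shuffle permutes the 24 positions with cycle lengths [4, 20].
Every tile is home exactly when every cycle has completed a whole number of laps, i.e. after lcm(4, 20) = 20 in-shuffles.

20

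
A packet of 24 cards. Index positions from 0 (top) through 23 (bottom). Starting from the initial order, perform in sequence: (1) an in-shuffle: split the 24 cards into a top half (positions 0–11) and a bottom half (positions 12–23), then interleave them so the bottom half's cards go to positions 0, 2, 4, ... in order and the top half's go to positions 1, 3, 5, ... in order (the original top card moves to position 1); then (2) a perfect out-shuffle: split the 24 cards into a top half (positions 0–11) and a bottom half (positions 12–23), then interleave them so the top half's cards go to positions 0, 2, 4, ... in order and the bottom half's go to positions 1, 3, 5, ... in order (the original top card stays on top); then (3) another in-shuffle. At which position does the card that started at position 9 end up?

Track the card from position 9 forward through each operation:
  after op 1 (in-shuffle): 9 → 19
  after op 2 (out-shuffle): 19 → 15
  after op 3 (in-shuffle): 15 → 6

6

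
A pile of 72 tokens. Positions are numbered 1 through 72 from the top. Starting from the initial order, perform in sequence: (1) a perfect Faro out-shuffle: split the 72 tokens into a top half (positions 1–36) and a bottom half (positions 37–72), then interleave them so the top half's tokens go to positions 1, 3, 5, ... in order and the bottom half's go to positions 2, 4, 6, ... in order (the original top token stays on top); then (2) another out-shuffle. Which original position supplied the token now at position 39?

Undo the operations in reverse order, starting from position 39:
  undo op 2 (out-shuffle, from top half): 39 ← 20
  undo op 1 (out-shuffle, from bottom half): 20 ← 46
So the token at position 39 came from original position 46.

46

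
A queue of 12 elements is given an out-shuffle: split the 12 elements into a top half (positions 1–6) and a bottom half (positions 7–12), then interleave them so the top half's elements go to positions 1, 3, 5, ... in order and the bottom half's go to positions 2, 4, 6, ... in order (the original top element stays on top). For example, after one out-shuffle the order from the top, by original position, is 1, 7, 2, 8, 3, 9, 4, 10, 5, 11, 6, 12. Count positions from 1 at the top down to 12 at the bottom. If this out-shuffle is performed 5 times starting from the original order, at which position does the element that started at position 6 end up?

7

Track the element's position through each out-shuffle:
6 → 11 → 10 → 8 → 4 → 7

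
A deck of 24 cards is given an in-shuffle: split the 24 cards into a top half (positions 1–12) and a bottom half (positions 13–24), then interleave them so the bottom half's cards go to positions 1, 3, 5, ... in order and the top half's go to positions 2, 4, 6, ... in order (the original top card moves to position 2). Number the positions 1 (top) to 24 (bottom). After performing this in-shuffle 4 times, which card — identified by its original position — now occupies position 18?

Work backwards from position 18, undoing one in-shuffle at a time:
18 ← 9 ← 17 ← 21 ← 23
So the card now at position 18 started at position 23.

23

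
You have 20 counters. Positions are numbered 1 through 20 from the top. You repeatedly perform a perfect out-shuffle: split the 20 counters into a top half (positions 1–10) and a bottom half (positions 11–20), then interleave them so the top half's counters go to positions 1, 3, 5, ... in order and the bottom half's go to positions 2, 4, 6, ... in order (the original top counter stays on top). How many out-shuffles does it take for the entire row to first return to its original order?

The out-shuffle permutes the 20 positions with cycle lengths [1, 1, 18].
Every counter is home exactly when every cycle has completed a whole number of laps, i.e. after lcm(1, 18) = 18 out-shuffles.

18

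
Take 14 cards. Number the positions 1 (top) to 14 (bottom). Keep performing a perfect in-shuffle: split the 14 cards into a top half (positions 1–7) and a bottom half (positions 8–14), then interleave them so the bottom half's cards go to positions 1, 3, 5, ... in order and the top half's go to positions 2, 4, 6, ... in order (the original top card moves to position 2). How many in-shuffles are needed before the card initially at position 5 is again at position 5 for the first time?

Follow position 5 under repeated in-shuffles:
5 → 10 → 5
It first returns after 2 in-shuffles.

2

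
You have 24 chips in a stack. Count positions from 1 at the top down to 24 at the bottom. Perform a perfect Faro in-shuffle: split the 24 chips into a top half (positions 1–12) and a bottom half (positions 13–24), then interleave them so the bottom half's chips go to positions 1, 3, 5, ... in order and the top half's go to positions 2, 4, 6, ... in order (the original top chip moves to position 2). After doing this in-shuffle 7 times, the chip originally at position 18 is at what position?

4

Track the chip's position through each in-shuffle:
18 → 11 → 22 → 19 → 13 → 1 → 2 → 4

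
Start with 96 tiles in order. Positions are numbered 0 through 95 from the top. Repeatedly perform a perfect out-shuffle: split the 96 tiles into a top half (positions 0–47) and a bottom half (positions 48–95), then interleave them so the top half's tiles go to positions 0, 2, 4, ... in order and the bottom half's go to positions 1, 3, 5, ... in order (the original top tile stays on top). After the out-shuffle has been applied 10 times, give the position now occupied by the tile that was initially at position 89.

Track the tile's position through each out-shuffle:
89 → 83 → 71 → 47 → 94 → 93 → 91 → 87 → 79 → 63 → 31

31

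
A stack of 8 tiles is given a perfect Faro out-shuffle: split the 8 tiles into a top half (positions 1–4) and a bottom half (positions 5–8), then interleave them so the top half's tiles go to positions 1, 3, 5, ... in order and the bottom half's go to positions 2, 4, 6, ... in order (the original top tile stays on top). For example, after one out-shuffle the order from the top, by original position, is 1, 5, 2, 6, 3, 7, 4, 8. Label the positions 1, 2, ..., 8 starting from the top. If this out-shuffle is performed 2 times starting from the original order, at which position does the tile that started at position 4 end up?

6

Track the tile's position through each out-shuffle:
4 → 7 → 6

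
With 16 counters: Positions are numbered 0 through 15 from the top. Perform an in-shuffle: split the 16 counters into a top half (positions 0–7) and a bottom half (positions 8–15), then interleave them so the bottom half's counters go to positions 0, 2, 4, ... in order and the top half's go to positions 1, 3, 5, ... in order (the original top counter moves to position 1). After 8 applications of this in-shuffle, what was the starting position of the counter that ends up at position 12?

Work backwards from position 12, undoing one in-shuffle at a time:
12 ← 14 ← 15 ← 7 ← 3 ← 1 ← 0 ← 8 ← 12
So the counter now at position 12 started at position 12.

12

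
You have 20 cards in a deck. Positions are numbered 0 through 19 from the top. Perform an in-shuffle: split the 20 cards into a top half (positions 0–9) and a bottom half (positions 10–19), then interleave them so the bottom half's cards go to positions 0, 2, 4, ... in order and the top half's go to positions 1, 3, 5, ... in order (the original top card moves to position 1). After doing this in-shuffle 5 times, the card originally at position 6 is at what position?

Track the card's position through each in-shuffle:
6 → 13 → 6 → 13 → 6 → 13

13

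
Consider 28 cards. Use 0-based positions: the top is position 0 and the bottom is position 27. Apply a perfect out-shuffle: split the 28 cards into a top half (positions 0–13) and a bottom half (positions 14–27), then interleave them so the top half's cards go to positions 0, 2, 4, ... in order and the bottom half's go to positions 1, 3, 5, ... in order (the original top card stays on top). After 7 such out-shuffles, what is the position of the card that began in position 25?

Track the card's position through each out-shuffle:
25 → 23 → 19 → 11 → 22 → 17 → 7 → 14

14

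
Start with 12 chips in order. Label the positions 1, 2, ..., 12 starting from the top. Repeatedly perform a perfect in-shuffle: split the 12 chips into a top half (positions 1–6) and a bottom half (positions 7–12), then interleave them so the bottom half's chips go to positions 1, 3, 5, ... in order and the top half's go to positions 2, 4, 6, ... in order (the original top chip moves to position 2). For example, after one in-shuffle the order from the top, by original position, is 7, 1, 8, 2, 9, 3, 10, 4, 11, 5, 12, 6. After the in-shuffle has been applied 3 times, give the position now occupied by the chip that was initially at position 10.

Track the chip's position through each in-shuffle:
10 → 7 → 1 → 2

2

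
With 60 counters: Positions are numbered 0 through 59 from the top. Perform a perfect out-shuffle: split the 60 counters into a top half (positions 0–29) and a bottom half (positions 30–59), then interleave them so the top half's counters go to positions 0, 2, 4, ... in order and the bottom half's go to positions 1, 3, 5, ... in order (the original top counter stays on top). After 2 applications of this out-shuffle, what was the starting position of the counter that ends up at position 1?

Work backwards from position 1, undoing one out-shuffle at a time:
1 ← 30 ← 15
So the counter now at position 1 started at position 15.

15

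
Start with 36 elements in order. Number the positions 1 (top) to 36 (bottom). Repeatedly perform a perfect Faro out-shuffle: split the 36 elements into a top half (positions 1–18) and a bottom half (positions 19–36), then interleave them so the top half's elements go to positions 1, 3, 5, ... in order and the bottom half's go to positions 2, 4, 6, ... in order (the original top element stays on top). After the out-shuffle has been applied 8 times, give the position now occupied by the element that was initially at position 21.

Track the element's position through each out-shuffle:
21 → 6 → 11 → 21 → 6 → 11 → 21 → 6 → 11

11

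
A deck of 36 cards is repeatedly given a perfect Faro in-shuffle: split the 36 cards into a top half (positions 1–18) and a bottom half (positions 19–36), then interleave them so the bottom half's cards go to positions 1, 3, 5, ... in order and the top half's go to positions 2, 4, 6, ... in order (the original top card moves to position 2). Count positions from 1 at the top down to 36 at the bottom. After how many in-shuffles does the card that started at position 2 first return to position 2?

Follow position 2 under repeated in-shuffles:
2 → 4 → 8 → 16 → 32 → 27 → 17 → 34 → ... → 2 (length 36)
It first returns after 36 in-shuffles.

36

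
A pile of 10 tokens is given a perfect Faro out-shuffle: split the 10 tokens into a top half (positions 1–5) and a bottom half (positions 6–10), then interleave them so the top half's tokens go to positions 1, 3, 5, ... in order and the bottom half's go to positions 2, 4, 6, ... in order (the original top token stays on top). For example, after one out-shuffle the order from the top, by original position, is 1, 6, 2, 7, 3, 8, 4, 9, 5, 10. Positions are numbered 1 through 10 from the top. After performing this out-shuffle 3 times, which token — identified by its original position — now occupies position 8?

Work backwards from position 8, undoing one out-shuffle at a time:
8 ← 9 ← 5 ← 3
So the token now at position 8 started at position 3.

3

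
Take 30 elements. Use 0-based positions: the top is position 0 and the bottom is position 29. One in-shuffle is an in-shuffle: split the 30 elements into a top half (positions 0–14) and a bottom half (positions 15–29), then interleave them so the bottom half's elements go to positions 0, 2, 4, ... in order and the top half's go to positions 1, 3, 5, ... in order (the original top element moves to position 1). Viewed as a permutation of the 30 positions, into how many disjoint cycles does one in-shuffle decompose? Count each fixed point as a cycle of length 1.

Trace each unvisited position around until it returns:
(0 1 3 7 15) (2 5 11 23 16) (4 9 19 8 17) (6 13 27 24 18) (10 21 12 25 20) (14 29 28 26 22)
6 cycles in total.

6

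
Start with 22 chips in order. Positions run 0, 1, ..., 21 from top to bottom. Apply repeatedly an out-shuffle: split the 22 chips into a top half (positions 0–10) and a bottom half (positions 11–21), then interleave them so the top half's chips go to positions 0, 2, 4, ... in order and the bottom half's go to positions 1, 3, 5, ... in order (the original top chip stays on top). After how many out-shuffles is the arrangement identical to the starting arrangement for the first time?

The out-shuffle permutes the 22 positions with cycle lengths [1, 1, 2, 3, 3, 6, 6].
Every chip is home exactly when every cycle has completed a whole number of laps, i.e. after lcm(1, 2, 3, 6) = 6 out-shuffles.

6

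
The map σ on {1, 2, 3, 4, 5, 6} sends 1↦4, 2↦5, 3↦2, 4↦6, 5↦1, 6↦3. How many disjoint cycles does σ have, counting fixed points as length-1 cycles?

1

Cycle decomposition: (1 4 6 3 2 5).
1 cycle.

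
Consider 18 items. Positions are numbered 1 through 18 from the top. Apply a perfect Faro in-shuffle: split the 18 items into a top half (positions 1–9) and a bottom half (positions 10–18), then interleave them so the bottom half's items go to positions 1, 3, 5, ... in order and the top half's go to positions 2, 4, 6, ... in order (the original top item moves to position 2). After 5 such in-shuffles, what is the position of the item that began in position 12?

Track the item's position through each in-shuffle:
12 → 5 → 10 → 1 → 2 → 4

4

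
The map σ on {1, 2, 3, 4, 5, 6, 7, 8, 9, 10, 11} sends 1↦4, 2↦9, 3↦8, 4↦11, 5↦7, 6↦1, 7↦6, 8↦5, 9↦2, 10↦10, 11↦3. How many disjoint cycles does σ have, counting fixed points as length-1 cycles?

Cycle decomposition: (1 4 11 3 8 5 7 6) (2 9) (10).
3 cycles.

3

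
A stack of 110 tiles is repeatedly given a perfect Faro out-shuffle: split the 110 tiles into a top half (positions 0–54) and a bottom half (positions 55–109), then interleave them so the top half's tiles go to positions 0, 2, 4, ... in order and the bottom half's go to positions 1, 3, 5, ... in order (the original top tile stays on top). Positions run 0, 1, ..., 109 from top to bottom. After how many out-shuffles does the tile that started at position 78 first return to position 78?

36

Follow position 78 under repeated out-shuffles:
78 → 47 → 94 → 79 → 49 → 98 → 87 → 65 → ... → 78 (length 36)
It first returns after 36 out-shuffles.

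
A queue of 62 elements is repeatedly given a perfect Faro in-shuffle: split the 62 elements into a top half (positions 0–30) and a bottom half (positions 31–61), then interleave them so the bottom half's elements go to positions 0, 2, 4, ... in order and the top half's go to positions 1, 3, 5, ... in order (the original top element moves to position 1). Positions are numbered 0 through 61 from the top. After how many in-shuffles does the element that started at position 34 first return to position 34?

Follow position 34 under repeated in-shuffles:
34 → 6 → 13 → 27 → 55 → 48 → 34
It first returns after 6 in-shuffles.

6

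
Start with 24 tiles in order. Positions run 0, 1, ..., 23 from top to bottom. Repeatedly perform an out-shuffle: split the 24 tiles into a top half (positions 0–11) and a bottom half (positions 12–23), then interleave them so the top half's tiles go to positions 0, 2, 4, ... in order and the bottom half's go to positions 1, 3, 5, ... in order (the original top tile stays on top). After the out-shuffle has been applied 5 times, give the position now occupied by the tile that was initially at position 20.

19

Track the tile's position through each out-shuffle:
20 → 17 → 11 → 22 → 21 → 19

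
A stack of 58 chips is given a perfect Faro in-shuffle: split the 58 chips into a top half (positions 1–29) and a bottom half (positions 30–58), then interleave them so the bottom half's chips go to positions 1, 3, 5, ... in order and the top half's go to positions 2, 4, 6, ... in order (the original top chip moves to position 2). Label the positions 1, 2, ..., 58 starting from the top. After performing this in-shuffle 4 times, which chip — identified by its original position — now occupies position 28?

46

Work backwards from position 28, undoing one in-shuffle at a time:
28 ← 14 ← 7 ← 33 ← 46
So the chip now at position 28 started at position 46.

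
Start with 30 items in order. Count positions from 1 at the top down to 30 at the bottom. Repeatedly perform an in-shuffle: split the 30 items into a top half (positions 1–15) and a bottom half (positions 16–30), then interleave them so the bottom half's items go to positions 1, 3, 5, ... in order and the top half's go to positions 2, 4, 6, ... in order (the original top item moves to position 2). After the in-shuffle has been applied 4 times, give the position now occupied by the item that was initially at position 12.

6

Track the item's position through each in-shuffle:
12 → 24 → 17 → 3 → 6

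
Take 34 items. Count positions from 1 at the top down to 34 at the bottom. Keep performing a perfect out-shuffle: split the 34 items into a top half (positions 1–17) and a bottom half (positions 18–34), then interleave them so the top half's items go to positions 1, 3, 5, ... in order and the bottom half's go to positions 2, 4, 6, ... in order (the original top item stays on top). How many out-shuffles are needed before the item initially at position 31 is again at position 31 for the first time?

10

Follow position 31 under repeated out-shuffles:
31 → 28 → 22 → 10 → 19 → 4 → 7 → 13 → 25 → 16 → 31
It first returns after 10 out-shuffles.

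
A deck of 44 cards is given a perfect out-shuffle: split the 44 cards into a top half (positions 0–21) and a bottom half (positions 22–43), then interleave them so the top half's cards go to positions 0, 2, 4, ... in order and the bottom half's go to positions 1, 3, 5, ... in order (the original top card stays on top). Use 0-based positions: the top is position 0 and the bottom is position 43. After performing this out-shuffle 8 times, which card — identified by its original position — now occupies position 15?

Work backwards from position 15, undoing one out-shuffle at a time:
15 ← 29 ← 36 ← 18 ← 9 ← 26 ← 13 ← 28 ← 14
So the card now at position 15 started at position 14.

14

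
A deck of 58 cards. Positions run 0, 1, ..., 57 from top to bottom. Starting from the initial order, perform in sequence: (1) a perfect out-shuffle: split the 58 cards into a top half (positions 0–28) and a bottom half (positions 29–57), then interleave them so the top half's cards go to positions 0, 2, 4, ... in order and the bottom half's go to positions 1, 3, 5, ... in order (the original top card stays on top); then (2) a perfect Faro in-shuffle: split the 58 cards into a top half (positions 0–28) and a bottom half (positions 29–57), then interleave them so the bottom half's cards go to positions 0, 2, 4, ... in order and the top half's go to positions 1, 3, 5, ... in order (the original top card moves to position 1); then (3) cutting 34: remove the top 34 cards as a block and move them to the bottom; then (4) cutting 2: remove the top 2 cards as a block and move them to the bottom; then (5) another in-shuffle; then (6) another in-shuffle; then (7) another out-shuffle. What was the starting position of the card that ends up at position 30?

38

Undo the operations in reverse order, starting from position 30:
  undo op 7 (out-shuffle, from top half): 30 ← 15
  undo op 6 (in-shuffle, from top half): 15 ← 7
  undo op 5 (in-shuffle, from top half): 7 ← 3
  undo op 4 (cut 2): 3 ← 5
  undo op 3 (cut 34): 5 ← 39
  undo op 2 (in-shuffle, from top half): 39 ← 19
  undo op 1 (out-shuffle, from bottom half): 19 ← 38
So the card at position 30 came from original position 38.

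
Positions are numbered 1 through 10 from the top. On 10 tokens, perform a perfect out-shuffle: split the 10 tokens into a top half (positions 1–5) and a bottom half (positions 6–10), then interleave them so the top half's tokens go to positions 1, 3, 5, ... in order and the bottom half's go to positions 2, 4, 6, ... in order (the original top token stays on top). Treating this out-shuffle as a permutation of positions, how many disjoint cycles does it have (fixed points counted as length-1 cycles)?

4

Trace each unvisited position around until it returns:
(1) (2 3 5 9 8 6) (4 7) (10)
4 cycles in total.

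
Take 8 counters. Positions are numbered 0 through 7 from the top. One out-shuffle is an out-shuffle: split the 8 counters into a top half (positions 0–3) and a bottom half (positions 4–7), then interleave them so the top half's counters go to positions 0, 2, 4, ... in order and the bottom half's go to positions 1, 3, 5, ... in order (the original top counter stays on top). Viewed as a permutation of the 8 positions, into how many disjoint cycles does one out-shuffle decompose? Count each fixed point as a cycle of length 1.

Trace each unvisited position around until it returns:
(0) (1 2 4) (3 6 5) (7)
4 cycles in total.

4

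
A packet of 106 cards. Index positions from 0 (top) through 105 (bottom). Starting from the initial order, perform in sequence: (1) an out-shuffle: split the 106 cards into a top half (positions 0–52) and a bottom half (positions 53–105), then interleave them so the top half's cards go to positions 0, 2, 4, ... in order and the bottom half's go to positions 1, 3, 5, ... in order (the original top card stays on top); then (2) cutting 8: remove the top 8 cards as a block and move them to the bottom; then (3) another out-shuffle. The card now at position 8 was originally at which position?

Undo the operations in reverse order, starting from position 8:
  undo op 3 (out-shuffle, from top half): 8 ← 4
  undo op 2 (cut 8): 4 ← 12
  undo op 1 (out-shuffle, from top half): 12 ← 6
So the card at position 8 came from original position 6.

6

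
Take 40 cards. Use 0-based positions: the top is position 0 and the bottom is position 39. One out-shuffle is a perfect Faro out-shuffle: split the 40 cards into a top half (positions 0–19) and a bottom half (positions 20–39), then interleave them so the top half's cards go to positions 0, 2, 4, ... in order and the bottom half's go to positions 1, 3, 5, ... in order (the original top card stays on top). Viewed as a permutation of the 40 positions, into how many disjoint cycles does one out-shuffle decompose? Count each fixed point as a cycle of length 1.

6

Trace each unvisited position around until it returns:
(0) (1 2 4 8 16 32 ... len 12) (3 6 12 24 9 18 ... len 12) (7 14 28 17 34 29 ... len 12) (13 26) (39)
6 cycles in total.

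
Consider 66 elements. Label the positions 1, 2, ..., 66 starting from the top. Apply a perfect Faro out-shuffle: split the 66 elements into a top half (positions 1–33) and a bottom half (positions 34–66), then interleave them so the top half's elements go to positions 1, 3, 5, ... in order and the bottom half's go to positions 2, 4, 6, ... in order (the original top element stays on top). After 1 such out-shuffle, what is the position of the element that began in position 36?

Track the element's position through each out-shuffle:
36 → 6

6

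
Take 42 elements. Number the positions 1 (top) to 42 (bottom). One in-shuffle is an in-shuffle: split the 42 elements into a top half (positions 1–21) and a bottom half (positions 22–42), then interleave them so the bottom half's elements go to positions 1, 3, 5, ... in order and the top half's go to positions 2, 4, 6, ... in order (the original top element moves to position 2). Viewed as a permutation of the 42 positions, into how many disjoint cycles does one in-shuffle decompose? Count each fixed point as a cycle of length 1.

Trace each unvisited position around until it returns:
(1 2 4 8 16 32 ... len 14) (3 6 12 24 5 10 ... len 14) (7 14 28 13 26 9 ... len 14)
3 cycles in total.

3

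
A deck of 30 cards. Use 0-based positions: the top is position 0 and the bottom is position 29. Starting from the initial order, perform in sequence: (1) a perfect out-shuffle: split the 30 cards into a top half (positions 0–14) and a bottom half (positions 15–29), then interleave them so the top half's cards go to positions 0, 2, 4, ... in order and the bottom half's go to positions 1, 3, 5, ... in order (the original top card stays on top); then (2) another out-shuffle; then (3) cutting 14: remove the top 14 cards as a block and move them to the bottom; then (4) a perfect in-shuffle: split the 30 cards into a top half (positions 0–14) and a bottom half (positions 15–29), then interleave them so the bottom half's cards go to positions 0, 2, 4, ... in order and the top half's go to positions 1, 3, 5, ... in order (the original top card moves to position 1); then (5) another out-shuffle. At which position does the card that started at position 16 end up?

28

Track the card from position 16 forward through each operation:
  after op 1 (out-shuffle): 16 → 3
  after op 2 (out-shuffle): 3 → 6
  after op 3 (cut 14): 6 → 22
  after op 4 (in-shuffle): 22 → 14
  after op 5 (out-shuffle): 14 → 28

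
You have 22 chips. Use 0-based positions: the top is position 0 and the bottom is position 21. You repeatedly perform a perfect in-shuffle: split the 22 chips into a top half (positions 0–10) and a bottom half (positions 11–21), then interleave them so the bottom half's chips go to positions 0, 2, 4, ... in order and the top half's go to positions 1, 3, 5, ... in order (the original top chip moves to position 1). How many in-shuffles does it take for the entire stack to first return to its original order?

The in-shuffle permutes the 22 positions with cycle lengths [11, 11].
Every chip is home exactly when every cycle has completed a whole number of laps, i.e. after lcm(11) = 11 in-shuffles.

11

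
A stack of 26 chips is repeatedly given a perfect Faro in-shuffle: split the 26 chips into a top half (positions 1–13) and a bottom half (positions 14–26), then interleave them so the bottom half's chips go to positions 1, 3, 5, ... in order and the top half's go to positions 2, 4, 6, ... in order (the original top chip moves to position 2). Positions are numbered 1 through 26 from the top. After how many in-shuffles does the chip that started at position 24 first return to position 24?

Follow position 24 under repeated in-shuffles:
24 → 21 → 15 → 3 → 6 → 12 → 24
It first returns after 6 in-shuffles.

6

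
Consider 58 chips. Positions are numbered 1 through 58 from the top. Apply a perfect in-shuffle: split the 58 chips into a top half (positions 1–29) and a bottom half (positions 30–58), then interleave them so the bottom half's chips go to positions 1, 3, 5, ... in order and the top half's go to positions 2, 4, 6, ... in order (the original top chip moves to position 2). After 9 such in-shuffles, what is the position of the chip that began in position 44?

49

Track the chip's position through each in-shuffle:
44 → 29 → 58 → 57 → 55 → 51 → 43 → 27 → 54 → 49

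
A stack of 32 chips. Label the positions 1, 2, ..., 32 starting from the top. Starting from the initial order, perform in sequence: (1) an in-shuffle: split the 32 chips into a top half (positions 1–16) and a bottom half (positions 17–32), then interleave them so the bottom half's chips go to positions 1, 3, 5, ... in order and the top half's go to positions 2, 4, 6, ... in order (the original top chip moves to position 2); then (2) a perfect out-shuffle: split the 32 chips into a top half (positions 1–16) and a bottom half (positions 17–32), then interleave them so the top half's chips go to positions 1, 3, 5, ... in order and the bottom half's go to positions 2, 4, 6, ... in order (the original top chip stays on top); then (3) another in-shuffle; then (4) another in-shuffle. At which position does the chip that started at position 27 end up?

7

Track the chip from position 27 forward through each operation:
  after op 1 (in-shuffle): 27 → 21
  after op 2 (out-shuffle): 21 → 10
  after op 3 (in-shuffle): 10 → 20
  after op 4 (in-shuffle): 20 → 7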